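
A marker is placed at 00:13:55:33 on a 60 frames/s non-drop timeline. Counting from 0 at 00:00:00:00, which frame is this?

50133

Total seconds to the label: (0 × 3600 + 13 × 60 + 55) = 835.
Frame index = 835 × 60 + 33 = 50133.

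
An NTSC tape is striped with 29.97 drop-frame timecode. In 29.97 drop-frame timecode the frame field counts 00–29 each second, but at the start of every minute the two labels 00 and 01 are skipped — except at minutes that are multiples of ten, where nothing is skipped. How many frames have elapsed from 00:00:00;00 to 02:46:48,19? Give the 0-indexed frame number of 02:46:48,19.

As if non-drop at 30 labels/s: (2 × 3600 + 46 × 60 + 48) × 30 + 19 = 300259.
Minute boundaries passed: 166; those not divisible by 10: 166 − 16 = 150; dropped labels = 2 × 150 = 300.
Actual frame index = 300259 − 300 = 299959.

299959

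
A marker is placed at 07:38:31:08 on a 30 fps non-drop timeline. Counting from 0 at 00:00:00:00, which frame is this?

Total seconds to the label: (7 × 3600 + 38 × 60 + 31) = 27511.
Frame index = 27511 × 30 + 8 = 825338.

frame 825338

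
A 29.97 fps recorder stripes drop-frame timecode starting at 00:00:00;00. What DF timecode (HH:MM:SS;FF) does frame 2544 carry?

00:01:24;26

Each 10-minute DF block holds 10 × 60 × 30 − 9 × 2 = 17982 frames. 2544 ÷ 17982 → 0 full blocks, remainder 2544.
Within the partial block the first minute is 1800 frames and each further minute 1798, so 1 further minute boundary passed. Total skipped labels = 18 × 0 + 2 × 1 = 2.
Non-drop label index = 2544 + 2 = 2546; at 30 labels/s that is 00:01:24:26, i.e. DF 00:01:24;26.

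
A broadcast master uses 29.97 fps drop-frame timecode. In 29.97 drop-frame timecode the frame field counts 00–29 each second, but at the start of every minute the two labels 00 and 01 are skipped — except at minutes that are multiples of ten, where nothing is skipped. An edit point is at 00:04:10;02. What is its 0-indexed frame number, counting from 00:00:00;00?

Complete 10-minute blocks: 0, each 17982 frames → 0.
Remaining 4 whole minutes in the current block: 1800 + 3 × 1798 = 7194 frames.
Within the current minute: 10 × 30 + 2 − 2 = 300 (labels ;00/;01 skipped at this minute). Total = 0 + 7194 + 300 = 7494.

7494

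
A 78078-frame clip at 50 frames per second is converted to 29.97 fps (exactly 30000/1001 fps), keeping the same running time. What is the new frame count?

46800 frames

Target frames = source frames × (target rate / source rate) = 78078 × (30000/1001)/(50) = 78078 × 600/1001 = 46800.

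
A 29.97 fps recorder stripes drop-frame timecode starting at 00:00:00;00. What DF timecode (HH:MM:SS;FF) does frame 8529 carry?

Each 10-minute DF block holds 10 × 60 × 30 − 9 × 2 = 17982 frames. 8529 ÷ 17982 → 0 full blocks, remainder 8529.
Within the partial block the first minute is 1800 frames and each further minute 1798, so 4 further minute boundaries passed. Total skipped labels = 18 × 0 + 2 × 4 = 8.
Non-drop label index = 8529 + 8 = 8537; at 30 labels/s that is 00:04:44:17, i.e. DF 00:04:44;17.

00:04:44;17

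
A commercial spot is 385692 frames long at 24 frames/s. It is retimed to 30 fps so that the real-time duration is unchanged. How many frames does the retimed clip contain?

482115 frames

Target frames = source frames × (target rate / source rate) = 385692 × (30)/(24) = 385692 × 5/4 = 482115.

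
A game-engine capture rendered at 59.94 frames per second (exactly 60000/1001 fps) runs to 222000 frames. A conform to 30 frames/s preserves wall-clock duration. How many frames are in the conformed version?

111111 frames

Target frames = source frames × (target rate / source rate) = 222000 × (30)/(60000/1001) = 222000 × 1001/2000 = 111111.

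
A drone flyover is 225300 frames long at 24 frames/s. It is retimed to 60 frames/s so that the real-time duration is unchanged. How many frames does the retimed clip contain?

Frames at target rate = 225300 × (60) / (24) = 563250.

563250 frames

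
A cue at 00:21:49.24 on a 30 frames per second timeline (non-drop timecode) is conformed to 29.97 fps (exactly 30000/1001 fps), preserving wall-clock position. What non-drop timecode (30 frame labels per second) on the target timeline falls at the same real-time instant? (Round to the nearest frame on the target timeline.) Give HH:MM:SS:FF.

Source frame index: (0×3600 + 21×60 + 49) × 30 + 24 = 39294.
Real time: 39294 / (30) = 6549/5 s.
Target frame: (6549/5) × (30000/1001) = 39294000/1001 ≈ 39254.745 → 39255.
At 30 labels/s: frame 39255 → 00:21:48:15.

00:21:48:15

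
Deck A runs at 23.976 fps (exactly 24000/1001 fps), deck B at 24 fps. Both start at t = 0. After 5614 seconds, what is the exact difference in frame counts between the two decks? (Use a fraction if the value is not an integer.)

A emits 24000/1001 × 5614 = 19248000/143 frames; B emits 24 × 5614 = 134736.
Difference = 19248/143 frames (≈ 134.6014); B is ahead of A.

19248/143 frames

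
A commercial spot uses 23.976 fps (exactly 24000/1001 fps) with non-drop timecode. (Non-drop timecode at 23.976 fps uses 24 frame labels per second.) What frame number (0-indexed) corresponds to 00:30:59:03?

Total seconds to the label: (0 × 3600 + 30 × 60 + 59) = 1859.
Frame index = 1859 × 24 + 3 = 44619.

frame 44619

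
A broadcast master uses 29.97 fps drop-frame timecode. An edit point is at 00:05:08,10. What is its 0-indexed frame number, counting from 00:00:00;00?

9240

As if non-drop at 30 labels/s: (0 × 3600 + 5 × 60 + 8) × 30 + 10 = 9250.
Minute boundaries passed: 5; those not divisible by 10: 5 − 0 = 5; dropped labels = 2 × 5 = 10.
Actual frame index = 9250 − 10 = 9240.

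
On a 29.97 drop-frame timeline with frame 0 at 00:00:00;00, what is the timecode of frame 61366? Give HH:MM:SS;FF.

00:34:07;18

Ten DF minutes hold 17982 frames, so frame 61366 lies in block 3 (frames 53946–71927) with 7420 frames into that block.
The block's first minute is 1800 frames and the rest 1798 each; 7420 frames reaches minute 4, so 3 × 18 + 4 × 2 = 62 labels have been skipped so far.
Adding those back, label number 61366 + 62 = 61428 at 30 labels/s is 2047 s + 18 f = 0 h 34 min 7 s frame 18, i.e. 00:34:07;18.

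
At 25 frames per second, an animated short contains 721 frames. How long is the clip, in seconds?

28.84 seconds

Running time = 721 / (25) = 28.84 s.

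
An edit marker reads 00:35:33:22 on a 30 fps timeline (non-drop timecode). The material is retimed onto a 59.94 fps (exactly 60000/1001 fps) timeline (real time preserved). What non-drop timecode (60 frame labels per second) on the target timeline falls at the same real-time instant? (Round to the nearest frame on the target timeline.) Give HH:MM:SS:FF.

Source frame index: (0×3600 + 35×60 + 33) × 30 + 22 = 64012.
Real time: 64012 / (30) = 32006/15 s.
Target frame: (32006/15) × (60000/1001) = 9848000/77 ≈ 127896.104 → 127896.
At 60 labels/s: frame 127896 → 00:35:31:36.

00:35:31:36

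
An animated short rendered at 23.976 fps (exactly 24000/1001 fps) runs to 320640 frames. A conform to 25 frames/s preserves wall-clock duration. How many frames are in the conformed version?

Target frames = source frames × (target rate / source rate) = 320640 × (25)/(24000/1001) = 320640 × 1001/960 = 334334.

334334 frames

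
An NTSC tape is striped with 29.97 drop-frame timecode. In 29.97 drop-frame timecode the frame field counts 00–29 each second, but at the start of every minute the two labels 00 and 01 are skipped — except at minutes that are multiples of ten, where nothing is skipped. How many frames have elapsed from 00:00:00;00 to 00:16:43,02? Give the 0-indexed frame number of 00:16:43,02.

30062

Complete 10-minute blocks: 1, each 17982 frames → 17982.
Remaining 6 whole minutes in the current block: 1800 + 5 × 1798 = 10790 frames.
Within the current minute: 43 × 30 + 2 − 2 = 1290 (labels ;00/;01 skipped at this minute). Total = 17982 + 10790 + 1290 = 30062.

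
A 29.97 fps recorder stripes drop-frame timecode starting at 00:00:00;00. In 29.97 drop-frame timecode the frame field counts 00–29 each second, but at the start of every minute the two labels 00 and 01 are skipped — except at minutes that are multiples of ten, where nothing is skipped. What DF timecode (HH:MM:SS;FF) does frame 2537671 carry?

Each 10-minute DF block holds 10 × 60 × 30 − 9 × 2 = 17982 frames. 2537671 ÷ 17982 → 141 full blocks, remainder 2209.
Within the partial block the first minute is 1800 frames and each further minute 1798, so 1 further minute boundary passed. Total skipped labels = 18 × 141 + 2 × 1 = 2540.
Non-drop label index = 2537671 + 2540 = 2540211; at 30 labels/s that is 23:31:13:21, i.e. DF 23:31:13;21.

23:31:13;21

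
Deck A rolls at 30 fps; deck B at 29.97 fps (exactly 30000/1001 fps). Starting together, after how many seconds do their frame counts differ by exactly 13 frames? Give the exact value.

13013/30 seconds

The gap grows by |30000/1001 − 30| = 30/1001 frames per second.
Time for a 13-frame gap: 13 ÷ (30/1001) = 13013/30 s.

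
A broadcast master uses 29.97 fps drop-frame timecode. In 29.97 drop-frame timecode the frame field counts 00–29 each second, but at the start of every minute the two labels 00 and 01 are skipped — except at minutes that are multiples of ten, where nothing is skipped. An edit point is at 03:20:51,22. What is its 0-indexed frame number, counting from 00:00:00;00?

361192

Complete 10-minute blocks: 20, each 17982 frames → 359640.
Remaining 0 whole minutes in the current block: 0 frames.
Within the current minute: 51 × 30 + 22 = 1552. Total = 359640 + 0 + 1552 = 361192.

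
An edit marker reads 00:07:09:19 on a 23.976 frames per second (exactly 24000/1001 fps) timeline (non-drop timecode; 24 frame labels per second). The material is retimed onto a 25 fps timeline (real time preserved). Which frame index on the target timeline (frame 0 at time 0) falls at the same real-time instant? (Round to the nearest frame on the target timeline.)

Source frame index: (0×3600 + 7×60 + 9) × 24 + 19 = 10315.
Real time: 10315 / (24000/1001) = 2065063/4800 s.
Target frame: (2065063/4800) × (25) = 2065063/192 ≈ 10755.536 → 10756.

frame 10756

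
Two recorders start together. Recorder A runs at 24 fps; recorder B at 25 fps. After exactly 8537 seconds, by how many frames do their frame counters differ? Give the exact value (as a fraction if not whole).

8537 frames

A emits 24 × 8537 = 204888 frames; B emits 25 × 8537 = 213425.
Difference = 8537 frames; B is ahead of A.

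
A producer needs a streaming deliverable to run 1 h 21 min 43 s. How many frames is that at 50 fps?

245150 frames

1 h 21 min 43 s = 4903 s.
Frames = 4903 × 50 = 245150.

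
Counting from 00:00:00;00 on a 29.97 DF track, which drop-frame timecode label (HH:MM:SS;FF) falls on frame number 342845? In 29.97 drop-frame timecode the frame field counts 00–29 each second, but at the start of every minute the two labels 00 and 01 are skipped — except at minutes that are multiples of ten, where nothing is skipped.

Each 10-minute DF block holds 10 × 60 × 30 − 9 × 2 = 17982 frames. 342845 ÷ 17982 → 19 full blocks, remainder 1187.
Within the partial block the first minute is 1800 frames and each further minute 1798, so 0 further minute boundaries passed. Total skipped labels = 18 × 19 + 2 × 0 = 342.
Non-drop label index = 342845 + 342 = 343187; at 30 labels/s that is 03:10:39:17, i.e. DF 03:10:39;17.

03:10:39;17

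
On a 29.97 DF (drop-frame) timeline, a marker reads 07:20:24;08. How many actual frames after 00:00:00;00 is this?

791936

As if non-drop at 30 labels/s: (7 × 3600 + 20 × 60 + 24) × 30 + 8 = 792728.
Minute boundaries passed: 440; those not divisible by 10: 440 − 44 = 396; dropped labels = 2 × 396 = 792.
Actual frame index = 792728 − 792 = 791936.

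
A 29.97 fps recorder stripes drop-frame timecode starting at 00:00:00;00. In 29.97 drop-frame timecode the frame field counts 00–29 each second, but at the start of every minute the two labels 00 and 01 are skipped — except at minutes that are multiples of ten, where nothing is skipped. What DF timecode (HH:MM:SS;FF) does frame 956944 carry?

Each 10-minute DF block holds 10 × 60 × 30 − 9 × 2 = 17982 frames. 956944 ÷ 17982 → 53 full blocks, remainder 3898.
Within the partial block the first minute is 1800 frames and each further minute 1798, so 2 further minute boundaries passed. Total skipped labels = 18 × 53 + 2 × 2 = 958.
Non-drop label index = 956944 + 958 = 957902; at 30 labels/s that is 08:52:10:02, i.e. DF 08:52:10;02.

08:52:10;02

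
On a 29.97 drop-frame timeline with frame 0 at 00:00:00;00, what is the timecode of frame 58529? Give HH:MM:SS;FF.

00:32:32;27

Ten DF minutes hold 17982 frames, so frame 58529 lies in block 3 (frames 53946–71927) with 4583 frames into that block.
The block's first minute is 1800 frames and the rest 1798 each; 4583 frames reaches minute 2, so 3 × 18 + 2 × 2 = 58 labels have been skipped so far.
Adding those back, label number 58529 + 58 = 58587 at 30 labels/s is 1952 s + 27 f = 0 h 32 min 32 s frame 27, i.e. 00:32:32;27.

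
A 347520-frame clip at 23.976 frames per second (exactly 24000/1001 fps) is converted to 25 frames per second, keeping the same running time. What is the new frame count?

362362 frames

Target frames = source frames × (target rate / source rate) = 347520 × (25)/(24000/1001) = 347520 × 1001/960 = 362362.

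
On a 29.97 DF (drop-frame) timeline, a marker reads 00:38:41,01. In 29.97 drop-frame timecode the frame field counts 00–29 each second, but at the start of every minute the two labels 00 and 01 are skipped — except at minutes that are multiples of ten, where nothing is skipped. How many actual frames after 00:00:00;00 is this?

As if non-drop at 30 labels/s: (0 × 3600 + 38 × 60 + 41) × 30 + 1 = 69631.
Minute boundaries passed: 38; those not divisible by 10: 38 − 3 = 35; dropped labels = 2 × 35 = 70.
Actual frame index = 69631 − 70 = 69561.

69561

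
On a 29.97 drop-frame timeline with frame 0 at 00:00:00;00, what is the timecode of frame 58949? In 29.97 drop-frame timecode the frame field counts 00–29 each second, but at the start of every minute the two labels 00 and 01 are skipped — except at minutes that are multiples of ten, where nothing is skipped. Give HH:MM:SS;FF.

Each 10-minute DF block holds 10 × 60 × 30 − 9 × 2 = 17982 frames. 58949 ÷ 17982 → 3 full blocks, remainder 5003.
Within the partial block the first minute is 1800 frames and each further minute 1798, so 2 further minute boundaries passed. Total skipped labels = 18 × 3 + 2 × 2 = 58.
Non-drop label index = 58949 + 58 = 59007; at 30 labels/s that is 00:32:46:27, i.e. DF 00:32:46;27.

00:32:46;27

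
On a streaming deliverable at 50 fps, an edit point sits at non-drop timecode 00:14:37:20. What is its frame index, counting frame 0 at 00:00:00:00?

frame 43870

Total seconds to the label: (0 × 3600 + 14 × 60 + 37) = 877.
Frame index = 877 × 50 + 20 = 43870.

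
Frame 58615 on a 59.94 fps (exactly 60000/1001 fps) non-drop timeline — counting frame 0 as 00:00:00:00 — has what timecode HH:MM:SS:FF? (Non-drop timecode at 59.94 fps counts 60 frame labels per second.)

58615 ÷ 60 = 976 full seconds, remainder 55 frames.
976 s = 0 h 16 min 16 s.
Timecode: 00:16:16:55.

00:16:16:55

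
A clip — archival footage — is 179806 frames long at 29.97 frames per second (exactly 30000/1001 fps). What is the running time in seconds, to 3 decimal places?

5999.527 seconds

Running time = 179806 × 1001/30000 = 89992903/15000 s ≈ 5999.527 s.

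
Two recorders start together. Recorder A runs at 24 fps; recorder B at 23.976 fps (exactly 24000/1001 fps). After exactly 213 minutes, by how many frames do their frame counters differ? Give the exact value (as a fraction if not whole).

306720/1001 frames

213 min = 12780 s.
A emits 24 × 12780 = 306720 frames; B emits 24000/1001 × 12780 = 306720000/1001.
Difference = 306720/1001 frames (≈ 306.4136); B is behind A.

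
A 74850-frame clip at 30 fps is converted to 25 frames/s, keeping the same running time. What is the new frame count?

62375 frames

Target frames = source frames × (target rate / source rate) = 74850 × (25)/(30) = 74850 × 5/6 = 62375.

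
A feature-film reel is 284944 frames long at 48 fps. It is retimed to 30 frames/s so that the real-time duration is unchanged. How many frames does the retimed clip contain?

178090 frames

Target frames = source frames × (target rate / source rate) = 284944 × (30)/(48) = 284944 × 5/8 = 178090.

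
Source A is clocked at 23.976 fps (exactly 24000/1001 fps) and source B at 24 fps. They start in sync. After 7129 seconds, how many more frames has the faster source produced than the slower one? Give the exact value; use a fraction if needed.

171096/1001 frames

A emits 24000/1001 × 7129 = 171096000/1001 frames; B emits 24 × 7129 = 171096.
Difference = 171096/1001 frames (≈ 170.9251); B is ahead of A.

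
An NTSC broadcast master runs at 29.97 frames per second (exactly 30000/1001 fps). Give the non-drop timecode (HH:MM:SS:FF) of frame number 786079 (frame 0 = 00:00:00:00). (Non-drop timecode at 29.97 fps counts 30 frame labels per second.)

07:16:42:19

786079 ÷ 30 = 26202 full seconds, remainder 19 frames.
26202 s = 7 h 16 min 42 s.
Timecode: 07:16:42:19.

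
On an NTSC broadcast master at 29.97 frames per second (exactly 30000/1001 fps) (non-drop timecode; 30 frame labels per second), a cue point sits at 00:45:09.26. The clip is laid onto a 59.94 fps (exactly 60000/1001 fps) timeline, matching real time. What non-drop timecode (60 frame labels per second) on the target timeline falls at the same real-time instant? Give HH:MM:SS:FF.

Source frame index: (0×3600 + 45×60 + 9) × 30 + 26 = 81296.
Real time: 81296 / (30000/1001) = 5086081/1875 s.
Target frame: (5086081/1875) × (60000/1001) = 162592.
At 60 labels/s: frame 162592 → 00:45:09:52.

00:45:09:52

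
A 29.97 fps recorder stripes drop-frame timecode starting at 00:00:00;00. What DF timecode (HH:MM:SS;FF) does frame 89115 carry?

00:49:33;15

Ten DF minutes hold 17982 frames, so frame 89115 lies in block 4 (frames 71928–89909) with 17187 frames into that block.
The block's first minute is 1800 frames and the rest 1798 each; 17187 frames reaches minute 9, so 4 × 18 + 9 × 2 = 90 labels have been skipped so far.
Adding those back, label number 89115 + 90 = 89205 at 30 labels/s is 2973 s + 15 f = 0 h 49 min 33 s frame 15, i.e. 00:49:33;15.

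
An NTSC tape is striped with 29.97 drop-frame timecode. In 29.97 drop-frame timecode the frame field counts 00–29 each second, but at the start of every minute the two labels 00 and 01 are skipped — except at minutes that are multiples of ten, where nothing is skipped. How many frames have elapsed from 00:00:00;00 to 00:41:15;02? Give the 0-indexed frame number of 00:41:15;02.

74178

Complete 10-minute blocks: 4, each 17982 frames → 71928.
Remaining 1 whole minute in the current block: 1800 + 0 × 1798 = 1800 frames.
Within the current minute: 15 × 30 + 2 − 2 = 450 (labels ;00/;01 skipped at this minute). Total = 71928 + 1800 + 450 = 74178.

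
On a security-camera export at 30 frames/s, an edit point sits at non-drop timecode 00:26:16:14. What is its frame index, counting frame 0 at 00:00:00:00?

Total seconds to the label: (0 × 3600 + 26 × 60 + 16) = 1576.
Frame index = 1576 × 30 + 14 = 47294.

47294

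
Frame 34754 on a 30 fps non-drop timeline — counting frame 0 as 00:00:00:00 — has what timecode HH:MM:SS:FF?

34754 ÷ 30 = 1158 full seconds, remainder 14 frames.
1158 s = 0 h 19 min 18 s.
Timecode: 00:19:18:14.

00:19:18:14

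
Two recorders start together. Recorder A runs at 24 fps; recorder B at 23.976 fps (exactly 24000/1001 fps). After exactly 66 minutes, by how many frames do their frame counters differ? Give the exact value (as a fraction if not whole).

8640/91 frames

66 min = 3960 s.
A emits 24 × 3960 = 95040 frames; B emits 24000/1001 × 3960 = 8640000/91.
Difference = 8640/91 frames (≈ 94.9451); B is behind A.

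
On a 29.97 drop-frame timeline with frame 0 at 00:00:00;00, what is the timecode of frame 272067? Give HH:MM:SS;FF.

Ten DF minutes hold 17982 frames, so frame 272067 lies in block 15 (frames 269730–287711) with 2337 frames into that block.
The block's first minute is 1800 frames and the rest 1798 each; 2337 frames reaches minute 1, so 15 × 18 + 1 × 2 = 272 labels have been skipped so far.
Adding those back, label number 272067 + 272 = 272339 at 30 labels/s is 9077 s + 29 f = 2 h 31 min 17 s frame 29, i.e. 02:31:17;29.

02:31:17;29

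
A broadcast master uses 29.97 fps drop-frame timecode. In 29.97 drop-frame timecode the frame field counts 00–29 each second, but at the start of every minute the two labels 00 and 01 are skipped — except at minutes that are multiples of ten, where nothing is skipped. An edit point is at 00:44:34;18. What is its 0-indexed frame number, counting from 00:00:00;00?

80158

Complete 10-minute blocks: 4, each 17982 frames → 71928.
Remaining 4 whole minutes in the current block: 1800 + 3 × 1798 = 7194 frames.
Within the current minute: 34 × 30 + 18 − 2 = 1036 (labels ;00/;01 skipped at this minute). Total = 71928 + 7194 + 1036 = 80158.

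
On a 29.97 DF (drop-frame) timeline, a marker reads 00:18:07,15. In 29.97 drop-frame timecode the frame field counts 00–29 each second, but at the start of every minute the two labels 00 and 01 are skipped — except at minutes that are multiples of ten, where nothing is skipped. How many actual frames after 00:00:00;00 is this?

As if non-drop at 30 labels/s: (0 × 3600 + 18 × 60 + 7) × 30 + 15 = 32625.
Minute boundaries passed: 18; those not divisible by 10: 18 − 1 = 17; dropped labels = 2 × 17 = 34.
Actual frame index = 32625 − 34 = 32591.

32591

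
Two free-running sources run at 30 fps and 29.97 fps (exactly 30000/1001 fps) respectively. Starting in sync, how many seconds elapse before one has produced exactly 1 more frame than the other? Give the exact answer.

The gap grows by |30000/1001 − 30| = 30/1001 frames per second.
Time for a 1-frame gap: 1 ÷ (30/1001) = 1001/30 s.

1001/30 seconds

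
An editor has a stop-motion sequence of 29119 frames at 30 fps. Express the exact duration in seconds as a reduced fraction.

Running time = 29119 ÷ (30) = 29119 × 1/30 = 29119/30 s.

29119/30 seconds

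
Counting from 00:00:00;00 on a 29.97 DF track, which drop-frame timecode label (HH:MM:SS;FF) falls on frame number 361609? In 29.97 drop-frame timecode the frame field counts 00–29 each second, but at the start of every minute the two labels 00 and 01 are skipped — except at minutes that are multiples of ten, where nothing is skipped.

Each 10-minute DF block holds 10 × 60 × 30 − 9 × 2 = 17982 frames. 361609 ÷ 17982 → 20 full blocks, remainder 1969.
Within the partial block the first minute is 1800 frames and each further minute 1798, so 1 further minute boundary passed. Total skipped labels = 18 × 20 + 2 × 1 = 362.
Non-drop label index = 361609 + 362 = 361971; at 30 labels/s that is 03:21:05:21, i.e. DF 03:21:05;21.

03:21:05;21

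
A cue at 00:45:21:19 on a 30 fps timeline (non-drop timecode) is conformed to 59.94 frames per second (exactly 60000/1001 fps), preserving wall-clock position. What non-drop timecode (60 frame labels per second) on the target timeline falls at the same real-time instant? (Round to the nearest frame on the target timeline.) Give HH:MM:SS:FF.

00:45:18:55

Source frame index: (0×3600 + 45×60 + 21) × 30 + 19 = 81649.
Real time: 81649 / (30) = 81649/30 s.
Target frame: (81649/30) × (60000/1001) = 163298000/1001 ≈ 163134.865 → 163135.
At 60 labels/s: frame 163135 → 00:45:18:55.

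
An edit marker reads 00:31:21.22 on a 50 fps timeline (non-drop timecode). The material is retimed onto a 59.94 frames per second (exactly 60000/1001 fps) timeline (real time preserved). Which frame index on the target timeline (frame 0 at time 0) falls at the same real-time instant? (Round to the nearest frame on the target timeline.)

frame 112774

Source frame index: (0×3600 + 31×60 + 21) × 50 + 22 = 94072.
Real time: 94072 / (50) = 47036/25 s.
Target frame: (47036/25) × (60000/1001) = 10262400/91 ≈ 112773.626 → 112774.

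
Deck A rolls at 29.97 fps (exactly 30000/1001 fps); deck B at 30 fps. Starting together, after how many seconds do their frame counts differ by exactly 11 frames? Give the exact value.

11011/30 seconds

The gap grows by |30 − 30000/1001| = 30/1001 frames per second.
Time for a 11-frame gap: 11 ÷ (30/1001) = 11011/30 s.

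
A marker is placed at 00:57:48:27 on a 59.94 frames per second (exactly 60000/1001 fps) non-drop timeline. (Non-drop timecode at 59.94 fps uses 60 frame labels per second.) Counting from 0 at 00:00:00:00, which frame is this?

Total seconds to the label: (0 × 3600 + 57 × 60 + 48) = 3468.
Frame index = 3468 × 60 + 27 = 208107.

208107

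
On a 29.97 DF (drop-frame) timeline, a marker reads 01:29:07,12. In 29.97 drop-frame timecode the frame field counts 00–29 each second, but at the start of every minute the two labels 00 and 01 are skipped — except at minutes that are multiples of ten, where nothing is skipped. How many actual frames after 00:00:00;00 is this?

160260

As if non-drop at 30 labels/s: (1 × 3600 + 29 × 60 + 7) × 30 + 12 = 160422.
Minute boundaries passed: 89; those not divisible by 10: 89 − 8 = 81; dropped labels = 2 × 81 = 162.
Actual frame index = 160422 − 162 = 160260.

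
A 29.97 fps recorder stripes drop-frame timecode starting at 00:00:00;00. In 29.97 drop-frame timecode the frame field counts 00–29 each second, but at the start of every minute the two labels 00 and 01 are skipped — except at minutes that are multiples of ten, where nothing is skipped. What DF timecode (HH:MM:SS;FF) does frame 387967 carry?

Each 10-minute DF block holds 10 × 60 × 30 − 9 × 2 = 17982 frames. 387967 ÷ 17982 → 21 full blocks, remainder 10345.
Within the partial block the first minute is 1800 frames and each further minute 1798, so 5 further minute boundaries passed. Total skipped labels = 18 × 21 + 2 × 5 = 388.
Non-drop label index = 387967 + 388 = 388355; at 30 labels/s that is 03:35:45:05, i.e. DF 03:35:45;05.

03:35:45;05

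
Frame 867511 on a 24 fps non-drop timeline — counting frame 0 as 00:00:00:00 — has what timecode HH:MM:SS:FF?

10:02:26:07

867511 ÷ 24 = 36146 full seconds, remainder 7 frames.
36146 s = 10 h 2 min 26 s.
Timecode: 10:02:26:07.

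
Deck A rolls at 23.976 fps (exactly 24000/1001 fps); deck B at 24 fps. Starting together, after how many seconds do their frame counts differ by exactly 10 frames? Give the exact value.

The gap grows by |24 − 24000/1001| = 24/1001 frames per second.
Time for a 10-frame gap: 10 ÷ (24/1001) = 5005/12 s.

5005/12 seconds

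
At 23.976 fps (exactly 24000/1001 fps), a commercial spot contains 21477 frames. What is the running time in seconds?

Running time = 21477 / (24000/1001) = 895.769875 s.

895.769875 seconds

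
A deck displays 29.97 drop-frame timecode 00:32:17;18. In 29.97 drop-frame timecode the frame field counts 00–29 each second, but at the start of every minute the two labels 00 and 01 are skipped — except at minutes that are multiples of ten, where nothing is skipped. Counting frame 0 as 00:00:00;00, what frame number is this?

58070

Complete 10-minute blocks: 3, each 17982 frames → 53946.
Remaining 2 whole minutes in the current block: 1800 + 1 × 1798 = 3598 frames.
Within the current minute: 17 × 30 + 18 − 2 = 526 (labels ;00/;01 skipped at this minute). Total = 53946 + 3598 + 526 = 58070.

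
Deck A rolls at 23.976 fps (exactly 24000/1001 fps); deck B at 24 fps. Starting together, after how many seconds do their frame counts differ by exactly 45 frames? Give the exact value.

The gap grows by |24 − 24000/1001| = 24/1001 frames per second.
Time for a 45-frame gap: 45 ÷ (24/1001) = 1876.875 s.

1876.875 seconds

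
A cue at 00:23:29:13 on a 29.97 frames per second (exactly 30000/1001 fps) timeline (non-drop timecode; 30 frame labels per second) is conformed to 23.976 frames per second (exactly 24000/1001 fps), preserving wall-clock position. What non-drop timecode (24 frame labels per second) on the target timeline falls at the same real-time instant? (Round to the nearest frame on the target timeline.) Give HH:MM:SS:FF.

Source frame index: (0×3600 + 23×60 + 29) × 30 + 13 = 42283.
Real time: 42283 / (30000/1001) = 42325283/30000 s.
Target frame: (42325283/30000) × (24000/1001) = 169132/5 ≈ 33826.400 → 33826.
At 24 labels/s: frame 33826 → 00:23:29:10.

00:23:29:10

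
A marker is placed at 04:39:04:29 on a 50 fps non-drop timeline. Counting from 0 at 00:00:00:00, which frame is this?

Total seconds to the label: (4 × 3600 + 39 × 60 + 4) = 16744.
Frame index = 16744 × 50 + 29 = 837229.

frame 837229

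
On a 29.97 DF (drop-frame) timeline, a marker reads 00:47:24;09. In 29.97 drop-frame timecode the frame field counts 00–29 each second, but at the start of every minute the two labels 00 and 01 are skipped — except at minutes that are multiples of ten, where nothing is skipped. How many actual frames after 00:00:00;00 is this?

85243

Complete 10-minute blocks: 4, each 17982 frames → 71928.
Remaining 7 whole minutes in the current block: 1800 + 6 × 1798 = 12588 frames.
Within the current minute: 24 × 30 + 9 − 2 = 727 (labels ;00/;01 skipped at this minute). Total = 71928 + 12588 + 727 = 85243.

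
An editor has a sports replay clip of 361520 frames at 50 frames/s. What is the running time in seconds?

7230.4 seconds

Running time = 361520 / (50) = 7230.4 s.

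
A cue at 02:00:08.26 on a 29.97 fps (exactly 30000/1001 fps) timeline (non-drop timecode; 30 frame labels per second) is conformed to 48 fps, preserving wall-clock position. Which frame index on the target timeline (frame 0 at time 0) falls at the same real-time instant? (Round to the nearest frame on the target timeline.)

frame 346372

Source frame index: (2×3600 + 0×60 + 8) × 30 + 26 = 216266.
Real time: 216266 / (30000/1001) = 108241133/15000 s.
Target frame: (108241133/15000) × (48) = 216482266/625 ≈ 346371.626 → 346372.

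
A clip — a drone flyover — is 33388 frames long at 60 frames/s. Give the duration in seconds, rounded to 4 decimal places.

556.4667 seconds

Running time = 33388 × 1/60 = 8347/15 s ≈ 556.4667 s.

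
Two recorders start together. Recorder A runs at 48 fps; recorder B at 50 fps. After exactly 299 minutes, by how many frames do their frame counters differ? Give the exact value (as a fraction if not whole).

299 min = 17940 s.
A emits 48 × 17940 = 861120 frames; B emits 50 × 17940 = 897000.
Difference = 35880 frames; B is ahead of A.

35880 frames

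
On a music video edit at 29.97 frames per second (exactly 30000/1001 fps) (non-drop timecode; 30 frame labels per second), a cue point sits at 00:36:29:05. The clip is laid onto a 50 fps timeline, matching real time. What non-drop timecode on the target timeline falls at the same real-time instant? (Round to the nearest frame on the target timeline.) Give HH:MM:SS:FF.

00:36:31:18

Source frame index: (0×3600 + 36×60 + 29) × 30 + 5 = 65675.
Real time: 65675 / (30000/1001) = 2629627/1200 s.
Target frame: (2629627/1200) × (50) = 2629627/24 ≈ 109567.792 → 109568.
At 50 labels/s: frame 109568 → 00:36:31:18.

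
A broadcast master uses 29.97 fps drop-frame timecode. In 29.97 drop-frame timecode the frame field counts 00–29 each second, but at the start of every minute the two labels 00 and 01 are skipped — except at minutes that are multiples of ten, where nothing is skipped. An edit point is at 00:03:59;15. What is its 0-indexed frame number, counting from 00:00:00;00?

Complete 10-minute blocks: 0, each 17982 frames → 0.
Remaining 3 whole minutes in the current block: 1800 + 2 × 1798 = 5396 frames.
Within the current minute: 59 × 30 + 15 − 2 = 1783 (labels ;00/;01 skipped at this minute). Total = 0 + 5396 + 1783 = 7179.

7179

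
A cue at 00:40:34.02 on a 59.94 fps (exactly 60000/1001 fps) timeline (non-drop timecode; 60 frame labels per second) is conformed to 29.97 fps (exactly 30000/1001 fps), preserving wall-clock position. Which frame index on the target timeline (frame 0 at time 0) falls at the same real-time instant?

frame 73021

Source frame index: (0×3600 + 40×60 + 34) × 60 + 2 = 146042.
Real time: 146042 / (60000/1001) = 73094021/30000 s.
Target frame: (73094021/30000) × (30000/1001) = 73021.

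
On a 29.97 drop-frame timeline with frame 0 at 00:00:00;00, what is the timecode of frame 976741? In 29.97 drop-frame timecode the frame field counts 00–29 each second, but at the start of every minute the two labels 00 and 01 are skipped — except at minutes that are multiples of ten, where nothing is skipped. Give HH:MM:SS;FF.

09:03:10;19

Each 10-minute DF block holds 10 × 60 × 30 − 9 × 2 = 17982 frames. 976741 ÷ 17982 → 54 full blocks, remainder 5713.
Within the partial block the first minute is 1800 frames and each further minute 1798, so 3 further minute boundaries passed. Total skipped labels = 18 × 54 + 2 × 3 = 978.
Non-drop label index = 976741 + 978 = 977719; at 30 labels/s that is 09:03:10:19, i.e. DF 09:03:10;19.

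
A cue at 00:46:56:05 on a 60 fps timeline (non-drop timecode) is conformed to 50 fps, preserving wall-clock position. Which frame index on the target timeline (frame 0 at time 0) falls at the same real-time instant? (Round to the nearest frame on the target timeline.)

Source frame index: (0×3600 + 46×60 + 56) × 60 + 5 = 168965.
Real time: 168965 / (60) = 33793/12 s.
Target frame: (33793/12) × (50) = 844825/6 ≈ 140804.167 → 140804.

frame 140804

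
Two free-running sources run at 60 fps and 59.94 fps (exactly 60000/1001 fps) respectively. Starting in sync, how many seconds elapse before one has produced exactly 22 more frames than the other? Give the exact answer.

11011/30 seconds

The gap grows by |60000/1001 − 60| = 60/1001 frames per second.
Time for a 22-frame gap: 22 ÷ (60/1001) = 11011/30 s.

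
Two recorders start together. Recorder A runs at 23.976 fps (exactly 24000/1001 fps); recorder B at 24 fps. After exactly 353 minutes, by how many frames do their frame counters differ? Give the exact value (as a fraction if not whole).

353 min = 21180 s.
A emits 24000/1001 × 21180 = 508320000/1001 frames; B emits 24 × 21180 = 508320.
Difference = 508320/1001 frames (≈ 507.8122); B is ahead of A.

508320/1001 frames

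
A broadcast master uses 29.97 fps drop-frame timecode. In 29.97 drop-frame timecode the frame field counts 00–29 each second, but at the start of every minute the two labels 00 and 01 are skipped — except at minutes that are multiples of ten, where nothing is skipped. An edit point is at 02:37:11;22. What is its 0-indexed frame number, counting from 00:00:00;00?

Complete 10-minute blocks: 15, each 17982 frames → 269730.
Remaining 7 whole minutes in the current block: 1800 + 6 × 1798 = 12588 frames.
Within the current minute: 11 × 30 + 22 − 2 = 350 (labels ;00/;01 skipped at this minute). Total = 269730 + 12588 + 350 = 282668.

282668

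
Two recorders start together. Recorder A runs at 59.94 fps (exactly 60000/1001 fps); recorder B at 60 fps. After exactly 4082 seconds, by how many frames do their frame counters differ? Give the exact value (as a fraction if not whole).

A emits 60000/1001 × 4082 = 18840000/77 frames; B emits 60 × 4082 = 244920.
Difference = 18840/77 frames (≈ 244.6753); B is ahead of A.

18840/77 frames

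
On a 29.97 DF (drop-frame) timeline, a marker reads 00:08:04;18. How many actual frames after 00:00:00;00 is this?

14522

As if non-drop at 30 labels/s: (0 × 3600 + 8 × 60 + 4) × 30 + 18 = 14538.
Minute boundaries passed: 8; those not divisible by 10: 8 − 0 = 8; dropped labels = 2 × 8 = 16.
Actual frame index = 14538 − 16 = 14522.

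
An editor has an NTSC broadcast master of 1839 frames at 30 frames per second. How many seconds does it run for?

61.3 seconds

Running time = 1839 / (30) = 61.3 s.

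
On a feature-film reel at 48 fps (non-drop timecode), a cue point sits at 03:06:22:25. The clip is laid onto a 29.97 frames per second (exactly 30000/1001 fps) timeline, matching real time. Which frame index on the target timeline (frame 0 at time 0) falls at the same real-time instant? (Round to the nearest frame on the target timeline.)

Source frame index: (3×3600 + 6×60 + 22) × 48 + 25 = 536761.
Real time: 536761 / (48) = 536761/48 s.
Target frame: (536761/48) × (30000/1001) = 335475625/1001 ≈ 335140.485 → 335140.

frame 335140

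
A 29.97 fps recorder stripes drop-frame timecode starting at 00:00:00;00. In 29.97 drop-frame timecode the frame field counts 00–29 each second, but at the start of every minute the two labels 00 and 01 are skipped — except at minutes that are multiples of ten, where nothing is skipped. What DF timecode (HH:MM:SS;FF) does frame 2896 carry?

00:01:36;18

Each 10-minute DF block holds 10 × 60 × 30 − 9 × 2 = 17982 frames. 2896 ÷ 17982 → 0 full blocks, remainder 2896.
Within the partial block the first minute is 1800 frames and each further minute 1798, so 1 further minute boundary passed. Total skipped labels = 18 × 0 + 2 × 1 = 2.
Non-drop label index = 2896 + 2 = 2898; at 30 labels/s that is 00:01:36:18, i.e. DF 00:01:36;18.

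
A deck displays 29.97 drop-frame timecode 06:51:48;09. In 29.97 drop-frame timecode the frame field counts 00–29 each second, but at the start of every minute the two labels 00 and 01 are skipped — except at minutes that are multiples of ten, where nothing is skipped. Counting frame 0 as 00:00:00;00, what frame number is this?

As if non-drop at 30 labels/s: (6 × 3600 + 51 × 60 + 48) × 30 + 9 = 741249.
Minute boundaries passed: 411; those not divisible by 10: 411 − 41 = 370; dropped labels = 2 × 370 = 740.
Actual frame index = 741249 − 740 = 740509.

740509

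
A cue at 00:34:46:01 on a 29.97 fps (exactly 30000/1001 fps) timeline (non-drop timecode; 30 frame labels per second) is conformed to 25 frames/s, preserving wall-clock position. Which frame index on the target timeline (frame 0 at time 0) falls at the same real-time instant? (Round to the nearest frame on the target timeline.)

frame 52203

Source frame index: (0×3600 + 34×60 + 46) × 30 + 1 = 62581.
Real time: 62581 / (30000/1001) = 62643581/30000 s.
Target frame: (62643581/30000) × (25) = 62643581/1200 ≈ 52202.984 → 52203.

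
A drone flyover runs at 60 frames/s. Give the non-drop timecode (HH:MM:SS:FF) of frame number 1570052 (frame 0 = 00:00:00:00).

07:16:07:32

1570052 ÷ 60 = 26167 full seconds, remainder 32 frames.
26167 s = 7 h 16 min 7 s.
Timecode: 07:16:07:32.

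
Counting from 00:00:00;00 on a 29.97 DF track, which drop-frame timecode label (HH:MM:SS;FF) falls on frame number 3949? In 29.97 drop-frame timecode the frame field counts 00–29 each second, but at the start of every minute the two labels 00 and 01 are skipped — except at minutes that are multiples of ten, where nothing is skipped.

00:02:11;23

Ten DF minutes hold 17982 frames, so frame 3949 lies in block 0 (frames 0–17981) with 3949 frames into that block.
The block's first minute is 1800 frames and the rest 1798 each; 3949 frames reaches minute 2, so 0 × 18 + 2 × 2 = 4 labels have been skipped so far.
Adding those back, label number 3949 + 4 = 3953 at 30 labels/s is 131 s + 23 f = 0 h 2 min 11 s frame 23, i.e. 00:02:11;23.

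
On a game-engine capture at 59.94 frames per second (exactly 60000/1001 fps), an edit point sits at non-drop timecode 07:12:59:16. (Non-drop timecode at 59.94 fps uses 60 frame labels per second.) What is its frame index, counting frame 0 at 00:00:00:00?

Total seconds to the label: (7 × 3600 + 12 × 60 + 59) = 25979.
Frame index = 25979 × 60 + 16 = 1558756.

1558756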